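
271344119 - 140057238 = 131286881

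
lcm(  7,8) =56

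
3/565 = 3/565 = 0.01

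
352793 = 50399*7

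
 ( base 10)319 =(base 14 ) 18B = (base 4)10333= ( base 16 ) 13f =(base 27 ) BM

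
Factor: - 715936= - 2^5*13^1*1721^1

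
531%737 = 531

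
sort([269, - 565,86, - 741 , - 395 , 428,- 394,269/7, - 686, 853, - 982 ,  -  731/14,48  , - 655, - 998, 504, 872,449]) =[ - 998, - 982, - 741 ,- 686, - 655,-565, - 395, - 394,  -  731/14, 269/7, 48,86,269, 428, 449, 504,  853,  872 ] 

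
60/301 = 60/301  =  0.20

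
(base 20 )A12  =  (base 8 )7666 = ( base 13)1AA5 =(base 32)3tm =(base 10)4022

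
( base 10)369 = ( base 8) 561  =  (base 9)450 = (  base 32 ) bh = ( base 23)G1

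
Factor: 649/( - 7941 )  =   - 3^( - 1 )* 11^1*59^1*2647^( - 1 )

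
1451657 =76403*19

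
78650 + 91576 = 170226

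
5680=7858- 2178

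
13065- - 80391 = 93456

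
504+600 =1104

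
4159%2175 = 1984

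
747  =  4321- 3574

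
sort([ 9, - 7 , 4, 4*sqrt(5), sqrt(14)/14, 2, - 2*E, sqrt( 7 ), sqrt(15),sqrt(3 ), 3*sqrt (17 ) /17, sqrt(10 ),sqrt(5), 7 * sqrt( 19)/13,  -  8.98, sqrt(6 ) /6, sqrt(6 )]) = [ - 8.98, - 7, - 2*E , sqrt( 14 )/14, sqrt( 6)/6, 3*sqrt(17 ) /17, sqrt( 3), 2, sqrt(5) , 7* sqrt( 19 ) /13, sqrt(6) , sqrt(7 ), sqrt(10 ), sqrt( 15), 4,4*sqrt( 5 ),  9]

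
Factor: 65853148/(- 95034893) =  - 2^2*47^( - 1)*2022019^ ( - 1)*16463287^1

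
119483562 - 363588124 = - 244104562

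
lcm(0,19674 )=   0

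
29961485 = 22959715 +7001770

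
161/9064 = 161/9064=0.02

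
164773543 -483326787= -318553244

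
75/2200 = 3/88 = 0.03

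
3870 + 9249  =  13119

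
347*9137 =3170539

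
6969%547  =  405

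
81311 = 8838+72473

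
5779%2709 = 361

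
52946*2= 105892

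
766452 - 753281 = 13171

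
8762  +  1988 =10750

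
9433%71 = 61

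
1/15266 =1/15266 = 0.00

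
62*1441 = 89342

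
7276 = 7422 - 146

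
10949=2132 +8817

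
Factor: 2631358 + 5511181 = 2011^1*4049^1 = 8142539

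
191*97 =18527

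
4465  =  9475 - 5010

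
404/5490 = 202/2745 = 0.07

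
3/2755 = 3/2755=0.00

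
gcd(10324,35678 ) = 2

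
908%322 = 264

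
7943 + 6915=14858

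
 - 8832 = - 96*92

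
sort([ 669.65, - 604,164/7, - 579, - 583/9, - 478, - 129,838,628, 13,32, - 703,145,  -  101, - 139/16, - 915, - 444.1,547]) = [ - 915, - 703,-604, - 579, - 478, - 444.1, - 129, - 101, - 583/9, - 139/16,13, 164/7,32,145,547, 628, 669.65,838 ] 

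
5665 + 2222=7887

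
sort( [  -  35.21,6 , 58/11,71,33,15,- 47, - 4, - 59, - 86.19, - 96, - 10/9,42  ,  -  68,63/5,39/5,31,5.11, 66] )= [ - 96, - 86.19,  -  68, - 59, - 47,  -  35.21,-4,  -  10/9, 5.11, 58/11,6,39/5,  63/5,15,  31, 33,42,66,71 ] 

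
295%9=7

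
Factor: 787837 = 787837^1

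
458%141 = 35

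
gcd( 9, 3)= 3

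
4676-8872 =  - 4196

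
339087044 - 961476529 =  - 622389485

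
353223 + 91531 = 444754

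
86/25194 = 43/12597 = 0.00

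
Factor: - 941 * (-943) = 23^1*41^1*941^1= 887363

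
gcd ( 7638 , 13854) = 6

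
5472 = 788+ 4684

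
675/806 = 675/806 = 0.84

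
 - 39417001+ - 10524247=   -  49941248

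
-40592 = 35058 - 75650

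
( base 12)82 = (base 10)98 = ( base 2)1100010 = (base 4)1202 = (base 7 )200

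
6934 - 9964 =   -  3030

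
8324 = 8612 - 288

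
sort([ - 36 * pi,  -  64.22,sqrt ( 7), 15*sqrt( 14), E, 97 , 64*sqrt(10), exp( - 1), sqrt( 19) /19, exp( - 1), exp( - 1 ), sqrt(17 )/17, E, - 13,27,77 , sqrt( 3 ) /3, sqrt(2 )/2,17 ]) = [ - 36*pi, - 64.22, - 13, sqrt ( 19) /19 , sqrt( 17) /17, exp ( - 1),exp( - 1), exp ( - 1 ), sqrt(3 ) /3, sqrt( 2 ) /2,  sqrt(7 ), E, E, 17,  27, 15* sqrt ( 14 ), 77,97, 64 * sqrt(10 ) ] 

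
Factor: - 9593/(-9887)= 53^1*181^1*9887^( - 1) 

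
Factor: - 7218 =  - 2^1*3^2*401^1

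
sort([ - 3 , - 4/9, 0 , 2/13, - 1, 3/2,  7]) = [ - 3,-1 , -4/9,0 , 2/13 , 3/2,7] 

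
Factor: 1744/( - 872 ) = - 2 = - 2^1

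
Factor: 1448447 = 7^1*11^1*13^1*1447^1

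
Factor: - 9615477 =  - 3^1*563^1*5693^1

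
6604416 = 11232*588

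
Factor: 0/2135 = 0^1 = 0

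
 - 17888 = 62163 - 80051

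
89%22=1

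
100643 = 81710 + 18933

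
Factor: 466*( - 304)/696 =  - 17708/87 = - 2^2*3^( - 1 )*19^1*29^(-1 )*233^1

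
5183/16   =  323 + 15/16 = 323.94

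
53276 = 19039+34237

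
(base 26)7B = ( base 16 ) C1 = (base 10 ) 193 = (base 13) 11B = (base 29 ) 6J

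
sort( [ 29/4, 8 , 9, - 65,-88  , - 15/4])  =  [ - 88  , -65, - 15/4,29/4 , 8 , 9 ] 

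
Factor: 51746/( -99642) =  - 3^( -1)*16607^( - 1)*25873^1 = - 25873/49821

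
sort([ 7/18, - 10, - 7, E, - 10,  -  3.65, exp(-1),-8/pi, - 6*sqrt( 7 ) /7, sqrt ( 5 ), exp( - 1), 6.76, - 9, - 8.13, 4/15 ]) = [ - 10, - 10, - 9, - 8.13 ,-7, - 3.65, - 8/pi, - 6*sqrt( 7 )/7,  4/15,exp( - 1), exp ( - 1 ),7/18, sqrt( 5 ),E , 6.76 ]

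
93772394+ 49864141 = 143636535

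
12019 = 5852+6167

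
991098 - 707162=283936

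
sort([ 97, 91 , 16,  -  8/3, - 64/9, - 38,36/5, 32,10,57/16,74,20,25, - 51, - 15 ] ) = [ - 51, - 38, - 15, - 64/9, - 8/3, 57/16,36/5,10 , 16,  20,  25, 32, 74, 91,97]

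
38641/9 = 38641/9 = 4293.44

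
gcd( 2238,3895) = 1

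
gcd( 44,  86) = 2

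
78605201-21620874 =56984327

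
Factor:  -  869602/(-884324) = 2^(-1)*7^(  -  1 )*109^1*3989^1*31583^( - 1 )  =  434801/442162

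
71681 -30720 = 40961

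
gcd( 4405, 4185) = 5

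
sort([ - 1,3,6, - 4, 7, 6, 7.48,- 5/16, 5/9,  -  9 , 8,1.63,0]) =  [-9, - 4,  -  1, - 5/16, 0, 5/9 , 1.63,3, 6,6, 7,7.48,8]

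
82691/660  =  125 + 191/660 = 125.29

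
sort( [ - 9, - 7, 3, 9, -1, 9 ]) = [ - 9, - 7, - 1  ,  3, 9, 9] 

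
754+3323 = 4077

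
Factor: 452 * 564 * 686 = 174880608  =  2^5*3^1 * 7^3*47^1 * 113^1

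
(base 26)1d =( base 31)18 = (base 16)27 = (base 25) 1E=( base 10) 39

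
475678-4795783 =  - 4320105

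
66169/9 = 7352  +  1/9 =7352.11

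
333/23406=111/7802 =0.01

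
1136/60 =284/15 = 18.93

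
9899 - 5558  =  4341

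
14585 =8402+6183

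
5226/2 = 2613 =2613.00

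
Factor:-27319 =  - 17^1*1607^1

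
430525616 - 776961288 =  - 346435672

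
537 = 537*1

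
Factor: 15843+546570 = 3^1 *187471^1 = 562413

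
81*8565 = 693765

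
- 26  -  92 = -118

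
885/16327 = 885/16327=0.05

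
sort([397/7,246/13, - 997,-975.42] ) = [-997, - 975.42, 246/13 , 397/7] 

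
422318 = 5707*74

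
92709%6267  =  4971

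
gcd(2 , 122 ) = 2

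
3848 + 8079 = 11927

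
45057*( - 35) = -1576995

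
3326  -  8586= -5260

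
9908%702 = 80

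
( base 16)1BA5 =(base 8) 15645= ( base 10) 7077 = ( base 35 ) 5R7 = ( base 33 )6GF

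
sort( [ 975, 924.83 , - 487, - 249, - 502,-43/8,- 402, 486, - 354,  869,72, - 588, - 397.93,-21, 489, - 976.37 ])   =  [-976.37,-588,  -  502, -487, - 402,-397.93,-354, - 249, - 21, - 43/8, 72 , 486, 489, 869, 924.83, 975 ]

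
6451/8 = 806+ 3/8 = 806.38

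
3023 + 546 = 3569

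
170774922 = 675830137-505055215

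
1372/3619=196/517  =  0.38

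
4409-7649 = - 3240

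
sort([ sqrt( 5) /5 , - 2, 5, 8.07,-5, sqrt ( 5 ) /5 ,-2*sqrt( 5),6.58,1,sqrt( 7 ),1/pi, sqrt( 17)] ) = [-5,  -  2  *sqrt( 5) ,-2, 1/pi,sqrt(5)/5,  sqrt( 5) /5, 1,sqrt( 7 ),sqrt( 17),  5,6.58 , 8.07] 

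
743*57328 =42594704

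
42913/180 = 238 + 73/180 = 238.41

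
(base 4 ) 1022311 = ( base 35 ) 3VT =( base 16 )12B5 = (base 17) G9C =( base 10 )4789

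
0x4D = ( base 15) 52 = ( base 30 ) 2H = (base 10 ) 77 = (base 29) 2j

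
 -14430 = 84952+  - 99382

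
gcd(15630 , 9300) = 30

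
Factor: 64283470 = 2^1*5^1 * 101^1*63647^1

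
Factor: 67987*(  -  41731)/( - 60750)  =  2^( - 1)*3^(-5)*5^(  -  3)* 29^1*1439^1*67987^1= 2837165497/60750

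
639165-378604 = 260561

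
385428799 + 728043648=1113472447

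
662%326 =10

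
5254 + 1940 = 7194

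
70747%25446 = 19855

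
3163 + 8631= 11794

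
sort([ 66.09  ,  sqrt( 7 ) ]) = [ sqrt(7), 66.09]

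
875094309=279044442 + 596049867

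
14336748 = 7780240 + 6556508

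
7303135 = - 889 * ( - 8215)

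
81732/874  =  93+225/437  =  93.51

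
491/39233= 491/39233 = 0.01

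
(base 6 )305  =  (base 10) 113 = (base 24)4h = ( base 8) 161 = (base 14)81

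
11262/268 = 5631/134 = 42.02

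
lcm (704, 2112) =2112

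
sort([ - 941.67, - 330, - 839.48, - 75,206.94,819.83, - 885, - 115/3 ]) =[ - 941.67,- 885,  -  839.48, - 330, - 75, - 115/3,206.94 , 819.83] 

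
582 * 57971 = 33739122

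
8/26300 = 2/6575 = 0.00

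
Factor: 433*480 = 2^5 *3^1*5^1* 433^1 = 207840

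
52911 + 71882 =124793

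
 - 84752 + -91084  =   - 175836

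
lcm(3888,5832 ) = 11664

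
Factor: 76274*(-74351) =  - 2^1*11^1 *149^1*499^1*3467^1 = -5671048174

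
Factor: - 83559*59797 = - 4996577523 = - 3^1*7^1*23^1*173^1*59797^1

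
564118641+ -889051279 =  - 324932638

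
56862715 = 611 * 93065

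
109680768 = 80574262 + 29106506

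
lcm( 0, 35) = 0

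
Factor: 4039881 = 3^1* 23^1 * 58549^1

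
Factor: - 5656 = -2^3 * 7^1*101^1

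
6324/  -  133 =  - 48 + 60/133 = - 47.55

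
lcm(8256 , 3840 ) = 165120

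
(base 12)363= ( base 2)111111011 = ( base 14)283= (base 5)4012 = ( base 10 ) 507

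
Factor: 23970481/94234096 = 2^( - 4)*11^( - 1)* 347^( - 1 )*1543^( - 1 ) * 23970481^1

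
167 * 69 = 11523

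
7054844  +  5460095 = 12514939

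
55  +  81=136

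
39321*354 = 13919634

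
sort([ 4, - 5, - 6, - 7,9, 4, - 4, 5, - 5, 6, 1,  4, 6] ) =[ - 7,- 6,-5,-5, - 4 , 1, 4, 4  ,  4, 5, 6, 6, 9]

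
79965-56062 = 23903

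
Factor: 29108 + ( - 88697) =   -  3^3 * 2207^1 = - 59589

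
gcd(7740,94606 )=2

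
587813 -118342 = 469471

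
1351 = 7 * 193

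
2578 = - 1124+3702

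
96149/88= 1092 + 53/88 = 1092.60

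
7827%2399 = 630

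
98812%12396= 12040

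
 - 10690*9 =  - 96210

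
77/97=77/97   =  0.79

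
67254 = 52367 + 14887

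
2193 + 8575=10768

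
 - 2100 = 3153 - 5253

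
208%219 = 208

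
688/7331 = 688/7331 = 0.09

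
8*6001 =48008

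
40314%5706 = 372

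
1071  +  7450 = 8521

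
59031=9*6559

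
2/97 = 2/97 = 0.02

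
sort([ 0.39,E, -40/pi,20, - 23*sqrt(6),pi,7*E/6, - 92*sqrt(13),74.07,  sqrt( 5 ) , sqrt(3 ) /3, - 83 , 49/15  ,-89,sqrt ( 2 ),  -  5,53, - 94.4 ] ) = [ - 92*sqrt ( 13 ), - 94.4 , - 89,-83, - 23*sqrt( 6 ),-40/pi,-5,0.39,  sqrt (3 ) /3,  sqrt(2),sqrt( 5), E , pi, 7*E/6,49/15, 20, 53, 74.07]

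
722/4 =361/2 = 180.50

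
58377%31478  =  26899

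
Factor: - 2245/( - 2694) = 5/6= 2^(-1)*3^( - 1)*5^1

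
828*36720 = 30404160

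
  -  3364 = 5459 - 8823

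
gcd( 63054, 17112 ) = 186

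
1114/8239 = 1114/8239 = 0.14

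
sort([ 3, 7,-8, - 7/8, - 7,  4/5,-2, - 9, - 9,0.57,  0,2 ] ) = [  -  9, - 9, - 8, - 7, - 2,-7/8,0, 0.57,4/5,2, 3,7]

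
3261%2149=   1112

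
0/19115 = 0 = 0.00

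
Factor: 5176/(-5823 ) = -8/9 = -2^3*3^( -2 )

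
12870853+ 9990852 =22861705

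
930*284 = 264120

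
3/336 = 1/112 = 0.01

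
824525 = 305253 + 519272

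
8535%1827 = 1227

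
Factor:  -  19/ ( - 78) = 2^( - 1) *3^(  -  1)*13^(-1) * 19^1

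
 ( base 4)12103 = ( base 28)eb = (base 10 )403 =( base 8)623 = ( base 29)dq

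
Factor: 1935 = 3^2*5^1*43^1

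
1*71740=71740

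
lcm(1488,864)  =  26784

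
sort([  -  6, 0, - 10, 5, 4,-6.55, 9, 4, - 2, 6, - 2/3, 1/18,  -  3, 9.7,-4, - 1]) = [-10, -6.55,- 6 , - 4, - 3,  -  2,-1, -2/3 , 0, 1/18,4, 4,5, 6,9,  9.7]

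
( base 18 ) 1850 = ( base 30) 9DO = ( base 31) 8QK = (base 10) 8514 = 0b10000101000010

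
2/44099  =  2/44099 = 0.00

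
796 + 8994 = 9790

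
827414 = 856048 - 28634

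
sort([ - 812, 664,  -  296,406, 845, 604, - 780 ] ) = [ - 812, - 780, - 296, 406,604, 664,  845 ]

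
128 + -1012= - 884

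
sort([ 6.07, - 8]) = [ - 8, 6.07]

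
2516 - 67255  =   - 64739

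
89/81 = 89/81 = 1.10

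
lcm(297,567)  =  6237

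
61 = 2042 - 1981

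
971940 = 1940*501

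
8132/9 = 903 + 5/9 = 903.56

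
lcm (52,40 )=520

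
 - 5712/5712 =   -  1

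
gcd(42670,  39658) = 502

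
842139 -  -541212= 1383351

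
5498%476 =262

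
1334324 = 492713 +841611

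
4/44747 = 4/44747 = 0.00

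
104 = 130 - 26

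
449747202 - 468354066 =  - 18606864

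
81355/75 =1084 + 11/15 =1084.73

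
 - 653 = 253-906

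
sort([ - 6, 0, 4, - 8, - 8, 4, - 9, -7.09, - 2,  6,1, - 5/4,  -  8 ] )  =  [ - 9,-8,-8,-8, - 7.09, - 6, - 2,- 5/4, 0,1,  4,4,6 ]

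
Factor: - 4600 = - 2^3*5^2*23^1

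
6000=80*75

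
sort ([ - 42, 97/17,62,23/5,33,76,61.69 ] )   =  [ - 42,23/5, 97/17, 33,61.69 , 62, 76] 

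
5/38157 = 5/38157 = 0.00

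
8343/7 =8343/7 = 1191.86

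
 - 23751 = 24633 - 48384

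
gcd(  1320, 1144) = 88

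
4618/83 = 4618/83 =55.64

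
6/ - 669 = - 2/223=-0.01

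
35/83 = 35/83  =  0.42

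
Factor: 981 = 3^2*109^1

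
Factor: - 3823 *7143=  - 3^1*2381^1*3823^1 = - 27307689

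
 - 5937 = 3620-9557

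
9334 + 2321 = 11655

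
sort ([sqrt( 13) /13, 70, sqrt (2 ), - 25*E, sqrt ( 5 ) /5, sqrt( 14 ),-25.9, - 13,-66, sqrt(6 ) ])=[ - 25*E, - 66, - 25.9,  -  13, sqrt(13 )/13, sqrt( 5)/5,sqrt( 2),sqrt(6), sqrt(14), 70]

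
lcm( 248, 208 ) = 6448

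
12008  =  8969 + 3039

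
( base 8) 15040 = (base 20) ge8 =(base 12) 3A54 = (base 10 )6688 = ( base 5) 203223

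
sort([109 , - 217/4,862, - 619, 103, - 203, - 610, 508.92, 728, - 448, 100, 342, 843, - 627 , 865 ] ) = [-627, - 619 , - 610, - 448, - 203, - 217/4, 100,  103, 109, 342 , 508.92,  728, 843,  862,865 ]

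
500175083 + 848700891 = 1348875974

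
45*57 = 2565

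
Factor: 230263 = 11^3*173^1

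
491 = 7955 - 7464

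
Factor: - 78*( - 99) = 2^1*3^3*11^1*13^1 = 7722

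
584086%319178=264908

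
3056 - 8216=-5160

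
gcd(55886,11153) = 1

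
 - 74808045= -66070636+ - 8737409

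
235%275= 235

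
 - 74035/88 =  - 74035/88=- 841.31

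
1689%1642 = 47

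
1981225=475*4171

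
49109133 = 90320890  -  41211757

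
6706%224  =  210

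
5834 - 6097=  - 263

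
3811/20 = 190 + 11/20 = 190.55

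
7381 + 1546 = 8927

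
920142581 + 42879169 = 963021750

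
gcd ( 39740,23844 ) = 7948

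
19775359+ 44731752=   64507111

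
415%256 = 159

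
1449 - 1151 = 298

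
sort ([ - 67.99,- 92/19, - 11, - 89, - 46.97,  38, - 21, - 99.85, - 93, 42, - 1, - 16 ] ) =[-99.85, - 93, - 89, - 67.99,- 46.97, - 21, - 16, - 11,-92/19, - 1, 38 , 42]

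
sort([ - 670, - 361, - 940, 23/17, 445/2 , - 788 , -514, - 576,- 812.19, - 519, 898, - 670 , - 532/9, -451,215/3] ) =[ - 940, - 812.19, - 788, - 670, - 670, - 576, - 519, - 514, - 451,- 361,-532/9,  23/17 , 215/3, 445/2, 898]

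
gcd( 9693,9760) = 1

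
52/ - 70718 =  - 26/35359 = -  0.00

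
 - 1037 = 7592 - 8629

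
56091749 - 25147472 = 30944277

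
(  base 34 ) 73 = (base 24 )A1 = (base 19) CD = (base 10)241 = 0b11110001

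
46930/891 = 52 + 598/891 = 52.67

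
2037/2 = 1018 + 1/2 = 1018.50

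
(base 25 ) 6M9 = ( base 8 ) 10325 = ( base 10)4309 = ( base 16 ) 10D5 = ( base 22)8JJ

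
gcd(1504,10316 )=4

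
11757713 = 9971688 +1786025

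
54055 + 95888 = 149943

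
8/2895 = 8/2895 = 0.00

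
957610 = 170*5633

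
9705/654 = 14 + 183/218 = 14.84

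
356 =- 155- - 511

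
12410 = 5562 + 6848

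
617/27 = 22+23/27 = 22.85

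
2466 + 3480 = 5946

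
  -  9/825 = -1 + 272/275 = - 0.01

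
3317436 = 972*3413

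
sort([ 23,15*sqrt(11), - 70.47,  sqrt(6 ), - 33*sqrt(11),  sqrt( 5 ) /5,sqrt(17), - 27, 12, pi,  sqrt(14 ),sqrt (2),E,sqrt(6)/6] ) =[ - 33*sqrt(11), - 70.47, - 27, sqrt(6 )/6,sqrt ( 5 )/5,sqrt(2), sqrt (6 ),E,pi,sqrt(14),sqrt( 17), 12,23, 15*sqrt( 11) ]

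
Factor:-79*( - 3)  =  3^1 * 79^1 = 237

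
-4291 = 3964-8255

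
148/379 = 148/379 = 0.39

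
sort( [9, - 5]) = [ - 5,9 ]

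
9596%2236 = 652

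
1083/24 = 45+ 1/8 = 45.12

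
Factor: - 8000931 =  - 3^1 *17^1 * 59^1*2659^1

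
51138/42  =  8523/7 = 1217.57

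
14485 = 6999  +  7486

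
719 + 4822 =5541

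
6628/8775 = 6628/8775= 0.76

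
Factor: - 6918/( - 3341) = 2^1*3^1*13^( - 1)*257^(  -  1)*1153^1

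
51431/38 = 51431/38  =  1353.45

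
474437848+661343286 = 1135781134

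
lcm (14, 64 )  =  448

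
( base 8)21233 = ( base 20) 122j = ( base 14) 332b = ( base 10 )8859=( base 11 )6724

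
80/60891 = 80/60891 = 0.00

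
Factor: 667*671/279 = 3^ ( - 2)*11^1*23^1*29^1*31^(-1)*61^1 = 447557/279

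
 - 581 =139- 720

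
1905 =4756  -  2851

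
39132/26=19566/13 = 1505.08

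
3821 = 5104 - 1283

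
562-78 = 484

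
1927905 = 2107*915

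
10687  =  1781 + 8906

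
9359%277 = 218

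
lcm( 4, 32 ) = 32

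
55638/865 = 64+278/865  =  64.32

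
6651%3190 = 271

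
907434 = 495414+412020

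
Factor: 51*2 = 2^1*3^1 *17^1 = 102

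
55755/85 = 655 + 16/17 = 655.94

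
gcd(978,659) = 1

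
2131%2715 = 2131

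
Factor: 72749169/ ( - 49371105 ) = -3^1*5^( - 1)*7^( - 1) * 1051^1 * 7691^1 * 470201^( - 1)=- 24249723/16457035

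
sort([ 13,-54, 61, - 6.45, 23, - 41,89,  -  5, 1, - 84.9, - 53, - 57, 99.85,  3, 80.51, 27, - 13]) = [ - 84.9, - 57, - 54, - 53  , - 41 , - 13, - 6.45, - 5, 1, 3 , 13,23,27,61, 80.51,89, 99.85] 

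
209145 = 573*365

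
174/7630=87/3815 = 0.02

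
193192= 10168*19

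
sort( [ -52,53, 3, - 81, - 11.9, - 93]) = [ - 93,-81, - 52, -11.9,3  ,  53]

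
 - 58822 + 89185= 30363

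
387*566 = 219042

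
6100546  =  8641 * 706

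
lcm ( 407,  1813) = 19943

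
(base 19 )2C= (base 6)122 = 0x32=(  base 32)1I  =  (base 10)50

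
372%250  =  122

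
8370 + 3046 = 11416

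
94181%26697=14090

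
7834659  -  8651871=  - 817212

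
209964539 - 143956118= 66008421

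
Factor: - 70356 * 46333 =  - 3259804548 = -2^2*3^1 * 7^1 * 11^1 * 13^1*41^1 * 6619^1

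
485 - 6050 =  - 5565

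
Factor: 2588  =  2^2*647^1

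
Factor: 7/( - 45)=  - 3^(-2)*5^( - 1)*7^1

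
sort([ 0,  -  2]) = [ - 2, 0] 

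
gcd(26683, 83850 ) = 1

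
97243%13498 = 2757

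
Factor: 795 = 3^1*5^1*53^1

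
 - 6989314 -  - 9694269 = 2704955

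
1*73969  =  73969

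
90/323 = 90/323= 0.28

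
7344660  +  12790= 7357450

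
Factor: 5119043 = 5119043^1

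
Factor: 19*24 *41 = 18696 =2^3*3^1 * 19^1 * 41^1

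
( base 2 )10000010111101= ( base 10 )8381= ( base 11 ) 632A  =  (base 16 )20bd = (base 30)99b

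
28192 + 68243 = 96435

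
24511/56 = 437 + 39/56 = 437.70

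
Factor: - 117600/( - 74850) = 2^4 * 7^2 *499^( - 1) = 784/499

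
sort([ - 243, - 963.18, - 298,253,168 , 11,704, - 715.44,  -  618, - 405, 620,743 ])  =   [ - 963.18,-715.44 ,-618,  -  405, - 298, - 243, 11, 168,253,620, 704,743]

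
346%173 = 0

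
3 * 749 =2247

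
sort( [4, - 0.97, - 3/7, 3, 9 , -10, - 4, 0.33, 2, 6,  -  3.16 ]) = [- 10, - 4,-3.16,-0.97,-3/7, 0.33, 2, 3, 4,6, 9] 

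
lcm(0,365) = 0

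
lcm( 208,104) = 208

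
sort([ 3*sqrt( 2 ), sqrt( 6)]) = [sqrt( 6 ) , 3*sqrt( 2)]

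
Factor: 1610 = 2^1  *  5^1*7^1*23^1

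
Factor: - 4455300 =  - 2^2*3^1*5^2 * 14851^1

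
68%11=2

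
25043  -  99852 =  - 74809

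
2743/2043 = 2743/2043=1.34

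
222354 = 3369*66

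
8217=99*83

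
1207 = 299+908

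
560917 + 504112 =1065029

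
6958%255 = 73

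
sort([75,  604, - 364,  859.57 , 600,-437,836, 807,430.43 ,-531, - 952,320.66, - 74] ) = [ - 952, - 531, - 437, - 364,  -  74, 75,320.66, 430.43, 600,604,807 , 836, 859.57]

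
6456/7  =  6456/7 = 922.29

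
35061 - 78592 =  - 43531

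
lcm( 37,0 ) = 0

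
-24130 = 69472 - 93602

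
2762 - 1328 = 1434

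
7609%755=59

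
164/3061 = 164/3061 = 0.05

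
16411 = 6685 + 9726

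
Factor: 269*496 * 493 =65778032 = 2^4*17^1*29^1*31^1*269^1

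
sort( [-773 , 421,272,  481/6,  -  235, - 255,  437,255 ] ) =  [ - 773,-255, - 235,481/6,  255,272,421,437]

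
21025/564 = 21025/564 = 37.28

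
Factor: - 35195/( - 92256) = 2^( - 5)*3^(-1 )*5^1 * 31^(-2)*7039^1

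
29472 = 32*921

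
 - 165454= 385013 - 550467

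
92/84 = 1 + 2/21  =  1.10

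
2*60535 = 121070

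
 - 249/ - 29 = 249/29 = 8.59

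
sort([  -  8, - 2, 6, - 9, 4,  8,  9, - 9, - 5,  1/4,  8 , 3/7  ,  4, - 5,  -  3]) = [ - 9,-9, - 8, - 5,- 5, - 3 , - 2,1/4 , 3/7,4 , 4, 6,8, 8, 9]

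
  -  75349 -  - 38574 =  - 36775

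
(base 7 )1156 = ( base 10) 433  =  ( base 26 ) GH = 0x1B1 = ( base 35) cd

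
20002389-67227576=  - 47225187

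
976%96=16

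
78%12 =6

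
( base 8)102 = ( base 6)150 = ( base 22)30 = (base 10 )66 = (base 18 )3C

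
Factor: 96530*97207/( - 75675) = - 2^1*3^( - 1 )*5^(- 1 ) * 7^2*11^1*197^1*1009^ ( - 1)*8837^1 = - 1876678342/15135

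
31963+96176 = 128139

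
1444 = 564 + 880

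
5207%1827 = 1553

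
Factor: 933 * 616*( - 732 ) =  - 420700896 = - 2^5 * 3^2 * 7^1*11^1*61^1*311^1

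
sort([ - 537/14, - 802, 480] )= [ - 802, - 537/14,480] 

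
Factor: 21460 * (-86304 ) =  -2^7*3^1*5^1 *29^2*31^1*37^1 = -1852083840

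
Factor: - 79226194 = -2^1* 39613097^1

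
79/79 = 1=1.00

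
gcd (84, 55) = 1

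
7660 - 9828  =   -2168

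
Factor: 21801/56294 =2^( - 1)*3^1*7^ (  -  1)*13^2*43^1*4021^( - 1)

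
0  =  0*580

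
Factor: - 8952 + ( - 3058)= - 2^1  *5^1*1201^1= -12010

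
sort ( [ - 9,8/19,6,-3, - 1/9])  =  [-9, - 3,-1/9,8/19,6]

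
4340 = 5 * 868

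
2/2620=1/1310 = 0.00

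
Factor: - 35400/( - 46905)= 2^3*5^1 * 53^( - 1 ) = 40/53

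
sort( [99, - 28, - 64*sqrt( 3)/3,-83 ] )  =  [-83, - 64*sqrt(3)/3 , - 28 , 99]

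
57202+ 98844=156046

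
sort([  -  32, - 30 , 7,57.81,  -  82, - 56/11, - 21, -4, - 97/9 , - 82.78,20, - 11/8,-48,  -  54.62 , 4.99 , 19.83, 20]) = [ - 82.78,- 82, - 54.62, - 48, - 32, - 30,-21 , - 97/9, - 56/11, - 4, - 11/8, 4.99,7  ,  19.83, 20 , 20, 57.81]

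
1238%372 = 122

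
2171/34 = 63 + 29/34 = 63.85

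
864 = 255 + 609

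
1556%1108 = 448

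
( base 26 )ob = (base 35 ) I5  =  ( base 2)1001111011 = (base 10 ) 635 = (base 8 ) 1173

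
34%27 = 7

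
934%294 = 52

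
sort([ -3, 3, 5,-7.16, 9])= [ - 7.16,- 3, 3,5,9 ]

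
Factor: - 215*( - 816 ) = 2^4*3^1 *5^1 *17^1* 43^1 = 175440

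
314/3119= 314/3119 = 0.10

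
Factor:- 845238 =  - 2^1*3^1*179^1 * 787^1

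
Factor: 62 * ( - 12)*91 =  - 67704 = - 2^3*3^1*7^1 * 13^1 *31^1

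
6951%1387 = 16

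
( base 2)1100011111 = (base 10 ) 799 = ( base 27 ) 12G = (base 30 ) qj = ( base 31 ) PO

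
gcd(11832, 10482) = 6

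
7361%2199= 764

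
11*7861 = 86471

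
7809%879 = 777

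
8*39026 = 312208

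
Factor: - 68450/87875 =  - 74/95 = - 2^1*5^( - 1) * 19^( - 1)*37^1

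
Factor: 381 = 3^1*127^1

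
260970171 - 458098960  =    -  197128789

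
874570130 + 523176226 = 1397746356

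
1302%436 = 430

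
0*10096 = 0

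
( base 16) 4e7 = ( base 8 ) 2347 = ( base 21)2HG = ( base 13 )757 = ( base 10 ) 1255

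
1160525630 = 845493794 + 315031836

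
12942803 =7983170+4959633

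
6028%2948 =132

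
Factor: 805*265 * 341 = 72743825 = 5^2*7^1 * 11^1*23^1 * 31^1*53^1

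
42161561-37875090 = 4286471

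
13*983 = 12779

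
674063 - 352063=322000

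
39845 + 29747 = 69592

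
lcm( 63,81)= 567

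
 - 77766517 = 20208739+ - 97975256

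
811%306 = 199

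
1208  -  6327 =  - 5119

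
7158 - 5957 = 1201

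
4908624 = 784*6261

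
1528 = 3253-1725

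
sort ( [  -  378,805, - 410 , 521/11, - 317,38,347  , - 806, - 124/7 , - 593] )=[ - 806, - 593, - 410, - 378,-317, - 124/7,  38,521/11,347,805] 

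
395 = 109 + 286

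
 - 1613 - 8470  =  -10083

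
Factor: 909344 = 2^5*157^1*181^1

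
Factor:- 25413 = - 3^1*43^1*197^1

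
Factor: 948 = 2^2*3^1*79^1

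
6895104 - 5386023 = 1509081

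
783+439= 1222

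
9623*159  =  1530057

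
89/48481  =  89/48481 = 0.00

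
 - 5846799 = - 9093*643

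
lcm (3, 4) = 12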